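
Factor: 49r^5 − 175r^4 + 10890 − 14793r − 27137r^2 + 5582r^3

Trying the rational-root candidates, r = 5 is a root, so (r − 5) divides it; the quotient is 49r^4 + 70r^3 + 5932r^2 + 2523r − 2178.
Continuing, r = 3/7 is a root, so (7r − 3) is a factor; dividing leaves 7r^3 + 13r^2 + 853r + 726.
Then r = −6/7 is a root, giving the factor (7r + 6) and quotient r^2 + r + 121.
The quadratic r^2 + r + 121 has discriminant −483 < 0 and is irreducible over ℤ.

(7r + 6)(7r − 3)(r − 5)(r^2 + r + 121)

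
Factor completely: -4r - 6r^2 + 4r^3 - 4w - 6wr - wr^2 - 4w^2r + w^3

(w - 4r - 2)(w - r + 2)(w + r)

Group: w(w^2 - 3wr - 2w - 4r^2 - 2r) + (-r + 2)(w^2 - 3wr - 2w - 4r^2 - 2r); both groups contain (w^2 - 3wr - 2w - 4r^2 - 2r), so (w - r + 2) is a factor with cofactor w^2 - 3wr - 2w - 4r^2 - 2r.
The cofactor groups again: w^2 - 3wr - 2w - 4r^2 - 2r = w(w + r) + (-4r - 2)(w + r); both groups contain (w + r), giving (w - 4r - 2)(w + r).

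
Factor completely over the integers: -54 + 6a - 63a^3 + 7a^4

Group as (7a^4 + 6a) + (-63a^3 - 54) = a(7a^3 + 6) - 9(7a^3 + 6).
Both groups share the factor (7a^3 + 6).

(a - 9)(7a^3 + 6)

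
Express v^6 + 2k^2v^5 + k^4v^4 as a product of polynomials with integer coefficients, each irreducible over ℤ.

Factor out v^4 first: what remains is k^4 + 2k^2v + v^2.
Recognize a perfect-square trinomial with the parts v and k^2.

v^4(k^2 + v)^2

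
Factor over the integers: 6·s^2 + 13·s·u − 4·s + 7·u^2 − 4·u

(6·s + 7·u − 4)·(s + u)

Group: s·(6·s + 7·u − 4) + u·(6·s + 7·u − 4); both groups contain (6·s + 7·u − 4).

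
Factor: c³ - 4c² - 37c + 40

(c + 5)(c - 1)(c - 8)

Testing divisors of the constant over divisors of the leading coefficient, c = 8 is a root, so (c - 8) divides it; the quotient is c² + 4c - 5.
The remaining quadratic factors as (c + 5)(c - 1).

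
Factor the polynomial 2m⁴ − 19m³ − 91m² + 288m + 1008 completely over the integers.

Among the possible rational roots, m = −3 is a root, so (m + 3) is a factor; dividing leaves 2m³ − 25m² − 16m + 336.
Then m = 4 is a root, so (m − 4) divides it; the quotient is 2m² − 17m − 84.
The remaining quadratic factors as (m − 12)(2m + 7).

(2m + 7)(m + 3)(m − 12)(m − 4)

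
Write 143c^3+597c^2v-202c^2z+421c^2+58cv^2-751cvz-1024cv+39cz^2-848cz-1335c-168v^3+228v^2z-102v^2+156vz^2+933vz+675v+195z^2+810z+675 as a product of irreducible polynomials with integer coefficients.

Group: 13c(11c^2+51cv-13cz+40c+28v^2-52vz-25v-65z-75) + (-6v-3z-9)(11c^2+51cv-13cz+40c+28v^2-52vz-25v-65z-75); both groups contain (11c^2+51cv-13cz+40c+28v^2-52vz-25v-65z-75), so (13c-6v-3z-9) is a factor with cofactor 11c^2+51cv-13cz+40c+28v^2-52vz-25v-65z-75.
The cofactor groups again: 11c^2+51cv-13cz+40c+28v^2-52vz-25v-65z-75 = c(11c+7v-13z-15) + (4v+5)(11c+7v-13z-15); both groups contain (11c+7v-13z-15), giving (c+4v+5)(11c+7v-13z-15).

(11c+7v-13z-15)(13c-6v-3z-9)(c+4v+5)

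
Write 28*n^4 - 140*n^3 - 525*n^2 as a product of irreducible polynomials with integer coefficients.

Pull out the common factor 7*n^2, then factor the remaining trinomial.

7*n^2*(2*n + 5)*(2*n - 15)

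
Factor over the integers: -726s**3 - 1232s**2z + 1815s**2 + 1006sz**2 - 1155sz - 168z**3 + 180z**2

-(11s - 3z)(11s - 4z)(6s + 14z - 15)

Group: 11s(-66s**2 - 130sz + 165s + 56z**2 - 60z) - 3z(-66s**2 - 130sz + 165s + 56z**2 - 60z); both groups contain (-66s**2 - 130sz + 165s + 56z**2 - 60z), so (11s - 3z) is a factor with cofactor -66s**2 - 130sz + 165s + 56z**2 - 60z.
The cofactor groups again: -66s**2 - 130sz + 165s + 56z**2 - 60z = -6s(11s - 4z) + (-14z + 15)(11s - 4z); both groups contain (11s - 4z), giving -(6s + 14z - 15)(11s - 4z).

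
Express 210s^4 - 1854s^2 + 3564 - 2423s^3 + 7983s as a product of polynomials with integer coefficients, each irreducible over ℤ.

(5s - 9)(6s + 11)(7s + 3)(s - 12)

By the rational root theorem, s = 9/5 is a root, so (5s - 9) divides it; the quotient is 42s^3 - 409s^2 - 1107s - 396.
Continuing, s = -3/7 is a root, so (7s + 3) divides it; the quotient is 6s^2 - 61s - 132.
The remaining quadratic factors as (s - 12)(6s + 11).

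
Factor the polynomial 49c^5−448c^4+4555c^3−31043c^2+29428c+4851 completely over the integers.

Trying the rational-root candidates, c = 7 is a root, giving the factor (c−7) and quotient 49c^4−105c^3+3820c^2−4303c−693.
Next, c = 9/7 is a root, giving the factor (7c−9) and quotient 7c^3−6c^2+538c+77.
Next, c = −1/7 is a root, so (7c+1) is a factor; dividing leaves c^2−c+77.
The quadratic c^2−c+77 has discriminant −307 < 0 and is irreducible over ℤ.

(7c+1)(7c−9)(c−7)(c^2−c+77)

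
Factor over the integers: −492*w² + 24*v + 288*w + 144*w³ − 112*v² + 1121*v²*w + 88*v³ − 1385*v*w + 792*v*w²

Group: v*(88*v² + 65*v*w − 112*v + 12*w² − 41*w + 24) + 12*w*(88*v² + 65*v*w − 112*v + 12*w² − 41*w + 24); both groups contain (88*v² + 65*v*w − 112*v + 12*w² − 41*w + 24), so (v + 12*w) is a factor with cofactor 88*v² + 65*v*w − 112*v + 12*w² − 41*w + 24.
The cofactor groups again: 88*v² + 65*v*w − 112*v + 12*w² − 41*w + 24 = 8*v*(11*v + 4*w − 3) + (3*w − 8)*(11*v + 4*w − 3); both groups contain (11*v + 4*w − 3), giving (8*v + 3*w − 8)*(11*v + 4*w − 3).

(11*v + 4*w − 3)*(8*v + 3*w − 8)*(v + 12*w)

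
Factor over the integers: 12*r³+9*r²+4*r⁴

Factor out r² first: what remains is 4*r²+12*r+9.
Recognize a perfect-square trinomial with the parts 3 and 2*r.

r²*(2*r+3)²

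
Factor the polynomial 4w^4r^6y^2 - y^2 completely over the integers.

y^2(2w^2r^3 + 1)(2w^2r^3 - 1)

Factor out y^2 first: what remains is 4w^4r^6 - 1.
Recognize a difference of squares with the parts 2w^2r^3 and 1.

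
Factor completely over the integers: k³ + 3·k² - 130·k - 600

(k + 10)·(k + 5)·(k - 12)

By the rational root theorem, k = -5 is a root, so (k + 5) divides it; the quotient is k² - 2·k - 120.
The remaining quadratic factors as (k + 10)(k - 12).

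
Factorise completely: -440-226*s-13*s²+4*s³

(4*s+11)*(s+4)*(s-10)

Among the possible rational roots, s = -4 is a root, so (s+4) is a factor; dividing leaves 4*s²-29*s-110.
The remaining quadratic factors as (4*s+11)(s-10).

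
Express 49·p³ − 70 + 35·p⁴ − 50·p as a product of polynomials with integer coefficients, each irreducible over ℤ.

(5·p + 7)·(7·p³ − 10)

Group as (35·p⁴ − 50·p) + (49·p³ − 70) = 5·p·(7·p³ − 10) + 7·(7·p³ − 10).
Both groups share the factor (7·p³ − 10).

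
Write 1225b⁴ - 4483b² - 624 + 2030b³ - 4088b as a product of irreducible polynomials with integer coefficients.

Trying the rational-root candidates, b = -13/5 is a root, so (5b + 13) divides it; the quotient is 245b³ - 231b² - 296b - 48.
Then b = -1/5 is a root, so (5b + 1) divides it; the quotient is 49b² - 56b - 48.
The remaining quadratic factors as (7b + 4)(7b - 12).

(5b + 1)(5b + 13)(7b + 4)(7b - 12)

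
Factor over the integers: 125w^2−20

5(5w+2)(5w−2)

Every term has a factor of 5. Then 25w^2−4 = (5w)² − (2)².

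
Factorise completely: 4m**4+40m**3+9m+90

(m+10)(4m**3+9)

Group as (4m**4+9m) + (40m**3+90) = m(4m**3+9) + 10(4m**3+9).
Both groups share the factor (4m**3+9).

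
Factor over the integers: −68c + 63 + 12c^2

(2c − 9)(6c − 7)

Need a pair with product 12·63 = 756 and sum −68: that's −14 and −54.
Split the middle term: 12c^2 − 14c − 54c + 63 = 2c(6c − 7) − 9(6c − 7).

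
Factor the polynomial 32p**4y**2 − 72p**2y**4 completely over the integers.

8p**2y**2(2p + 3y)(2p − 3y)

Pull out the common factor 8p**2y**2; 4p**2 − 9y**2 is a difference of squares.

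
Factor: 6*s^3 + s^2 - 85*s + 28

Among the possible rational roots, s = 7/2 is a root, giving the factor (2*s - 7) and quotient 3*s^2 + 11*s - 4.
The remaining quadratic factors as (s + 4)(3*s - 1).

(2*s - 7)*(3*s - 1)*(s + 4)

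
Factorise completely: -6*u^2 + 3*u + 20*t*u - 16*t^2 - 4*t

Group: -4*t*(4*t - 3*u) + (2*u - 1)*(4*t - 3*u); both groups contain (4*t - 3*u).

-(4*t - 2*u + 1)*(4*t - 3*u)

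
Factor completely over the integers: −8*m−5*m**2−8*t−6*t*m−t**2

−(t+5*m+8)*(t+m)

Group: −t*(t+5*m+8) − m*(t+5*m+8); both groups contain (t+5*m+8).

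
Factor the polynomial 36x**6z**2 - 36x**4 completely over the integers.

36x**4(xz + 1)(xz - 1)

Pull out the common factor 36x**4, leaving x**2z**2 - 1.
Recognize a difference of squares with the parts xz and 1.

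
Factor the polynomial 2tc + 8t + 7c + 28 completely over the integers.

(2t + 7)(c + 4)

Group as (2tc + 8t) + (7c + 28) = 2t(c + 4) + 7(c + 4).
Both groups share the factor (c + 4).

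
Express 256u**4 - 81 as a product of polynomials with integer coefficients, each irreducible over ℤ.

Write as (16u**2)² − (9)², then factor 16u**2 - 9 once more.

(4u + 3)(4u - 3)(16u**2 + 9)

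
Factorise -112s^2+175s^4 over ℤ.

7s^2(5s+4)(5s-4)

Pull out the common factor 7s^2; 25s^2-16 is a difference of squares.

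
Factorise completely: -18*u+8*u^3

2*u*(2*u+3)*(2*u-3)

Every term has a factor of 2*u. Then 4*u^2-9 = (2*u)² − (3)².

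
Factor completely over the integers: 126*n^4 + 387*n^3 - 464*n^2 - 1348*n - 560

(3*n + 10)*(6*n + 7)*(7*n + 4)*(n - 2)

By the rational root theorem, n = -4/7 is a root, giving the factor (7*n + 4) and quotient 18*n^3 + 45*n^2 - 92*n - 140.
Next, n = -10/3 is a root, so (3*n + 10) is a factor; dividing leaves 6*n^2 - 5*n - 14.
The remaining quadratic factors as (6*n + 7)(n - 2).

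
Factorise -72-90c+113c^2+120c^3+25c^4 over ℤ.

(5c+3)(5c-4)(c+2)(c+3)

Testing divisors of the constant over divisors of the leading coefficient, c = -2 is a root, so (c+2) divides it; the quotient is 25c^3+70c^2-27c-36.
Then c = 4/5 is a root, giving the factor (5c-4) and quotient 5c^2+18c+9.
The remaining quadratic factors as (c+3)(5c+3).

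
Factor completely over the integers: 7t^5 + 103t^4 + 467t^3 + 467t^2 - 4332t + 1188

Trying the rational-root candidates, t = 2 is a root, so (t - 2) divides it; the quotient is 7t^4 + 117t^3 + 701t^2 + 1869t - 594.
Next, t = -9 is a root, so (t + 9) divides it; the quotient is 7t^3 + 54t^2 + 215t - 66.
Next, t = 2/7 is a root, so (7t - 2) is a factor; dividing leaves t^2 + 8t + 33.
The quadratic t^2 + 8t + 33 has discriminant -68 < 0 and is irreducible over ℤ.

(7t - 2)(t + 9)(t - 2)(t^2 + 8t + 33)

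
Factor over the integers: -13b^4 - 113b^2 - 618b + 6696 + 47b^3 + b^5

Among the possible rational roots, b = 9 is a root, giving the factor (b - 9) and quotient b^4 - 4b^3 + 11b^2 - 14b - 744.
Continuing, b = 6 is a root, so (b - 6) is a factor; dividing leaves b^3 + 2b^2 + 23b + 124.
Continuing, b = -4 is a root, giving the factor (b + 4) and quotient b^2 - 2b + 31.
The quadratic b^2 - 2b + 31 has discriminant -120 < 0 and is irreducible over ℤ.

(b + 4)(b - 6)(b - 9)(b^2 - 2b + 31)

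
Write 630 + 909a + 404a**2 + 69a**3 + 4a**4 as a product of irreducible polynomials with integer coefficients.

Among the possible rational roots, a = -6 is a root, so (a + 6) divides it; the quotient is 4a**3 + 45a**2 + 134a + 105.
Then a = -7 is a root, giving the factor (a + 7) and quotient 4a**2 + 17a + 15.
The remaining quadratic factors as (4a + 5)(a + 3).

(4a + 5)(a + 3)(a + 6)(a + 7)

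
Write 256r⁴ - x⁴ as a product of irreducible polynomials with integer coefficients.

Write as (16r²)² − (x²)², then factor 16r² - x² once more.

(4r + x)(4r - x)(16r² + x²)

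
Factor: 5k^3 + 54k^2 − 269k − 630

Trying the rational-root candidates, k = −14 is a root, so (k + 14) is a factor; dividing leaves 5k^2 − 16k − 45.
The remaining quadratic factors as (5k + 9)(k − 5).

(5k + 9)(k + 14)(k − 5)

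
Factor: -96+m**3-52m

Testing divisors of the constant over divisors of the leading coefficient, m = -6 is a root, so (m+6) divides it; the quotient is m**2-6m-16.
The remaining quadratic factors as (m-8)(m+2).

(m+2)(m+6)(m-8)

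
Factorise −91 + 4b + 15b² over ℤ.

(3b − 7)(5b + 13)

Need a pair with product 15·(−91) = −1365 and sum 4: that's 39 and −35.
Split the middle term: 15b² + 39b − 35b − 91 = 3b(5b + 13) − 7(5b + 13).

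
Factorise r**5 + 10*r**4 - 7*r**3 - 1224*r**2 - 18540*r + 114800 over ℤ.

By the rational root theorem, r = -14 is a root, so (r + 14) is a factor; dividing leaves r**4 - 4*r**3 + 49*r**2 - 1910*r + 8200.
Then r = 5 is a root, so (r - 5) divides it; the quotient is r**3 + r**2 + 54*r - 1640.
Next, r = 10 is a root, so (r - 10) divides it; the quotient is r**2 + 11*r + 164.
The quadratic r**2 + 11*r + 164 has discriminant -535 < 0 and is irreducible over ℤ.

(r + 14)*(r - 10)*(r - 5)*(r**2 + 11*r + 164)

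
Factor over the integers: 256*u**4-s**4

Write as (16*u**2)² − (s**2)², then factor 16*u**2-s**2 once more.

(4*u-s)*(4*u+s)*(16*u**2+s**2)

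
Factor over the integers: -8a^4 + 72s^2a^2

8a^2(3s - a)(3s + a)

Pull out the common factor 8a^2; 9s^2 - a^2 is a difference of squares.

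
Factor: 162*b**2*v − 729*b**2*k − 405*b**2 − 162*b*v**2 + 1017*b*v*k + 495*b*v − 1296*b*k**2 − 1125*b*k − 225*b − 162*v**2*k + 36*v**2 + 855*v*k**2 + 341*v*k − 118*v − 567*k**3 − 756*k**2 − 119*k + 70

Group: 9*b*(18*b*v − 81*b*k − 45*b − 18*v**2 + 95*v*k + 59*v − 63*k**2 − 98*k − 35) + (9*k − 2)*(18*b*v − 81*b*k − 45*b − 18*v**2 + 95*v*k + 59*v − 63*k**2 − 98*k − 35); both groups contain (18*b*v − 81*b*k − 45*b − 18*v**2 + 95*v*k + 59*v − 63*k**2 − 98*k − 35), so (9*b + 9*k − 2) is a factor with cofactor 18*b*v − 81*b*k − 45*b − 18*v**2 + 95*v*k + 59*v − 63*k**2 − 98*k − 35.
The cofactor groups again: 18*b*v − 81*b*k − 45*b − 18*v**2 + 95*v*k + 59*v − 63*k**2 − 98*k − 35 = 2*v*(9*b − 9*v + 7*k + 7) + (−9*k − 5)*(9*b − 9*v + 7*k + 7); both groups contain (9*b − 9*v + 7*k + 7), giving (2*v − 9*k − 5)*(9*b − 9*v + 7*k + 7).

(2*v − 9*k − 5)*(9*b − 9*v + 7*k + 7)*(9*b + 9*k − 2)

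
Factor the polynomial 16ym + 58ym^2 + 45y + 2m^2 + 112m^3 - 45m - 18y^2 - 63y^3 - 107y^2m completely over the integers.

-(y - m)(9y + 14m + 9)(7y + 8m - 5)

Group: 7y(-9y^2 - 5ym - 9y + 14m^2 + 9m) + (8m - 5)(-9y^2 - 5ym - 9y + 14m^2 + 9m); both groups contain (-9y^2 - 5ym - 9y + 14m^2 + 9m), so (7y + 8m - 5) is a factor with cofactor -9y^2 - 5ym - 9y + 14m^2 + 9m.
The cofactor groups again: -9y^2 - 5ym - 9y + 14m^2 + 9m = -9y(y - m) + (-14m - 9)(y - m); both groups contain (y - m), giving -(9y + 14m + 9)(y - m).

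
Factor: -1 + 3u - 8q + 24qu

Group as (24qu - 8q) + (3u - 1) = 8q(3u - 1) + (3u - 1).
Both groups share the factor (3u - 1).

(3u - 1)(8q + 1)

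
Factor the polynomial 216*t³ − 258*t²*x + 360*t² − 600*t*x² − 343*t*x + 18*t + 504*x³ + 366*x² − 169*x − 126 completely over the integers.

Group: 6*t*(36*t² + 29*t*x + 18*t − 42*x² − 55*x − 18) + (−12*x + 7)*(36*t² + 29*t*x + 18*t − 42*x² − 55*x − 18); both groups contain (36*t² + 29*t*x + 18*t − 42*x² − 55*x − 18), so (6*t − 12*x + 7) is a factor with cofactor 36*t² + 29*t*x + 18*t − 42*x² − 55*x − 18.
The cofactor groups again: 36*t² + 29*t*x + 18*t − 42*x² − 55*x − 18 = 9*t*(4*t − 3*x − 2) + (14*x + 9)*(4*t − 3*x − 2); both groups contain (4*t − 3*x − 2), giving (9*t + 14*x + 9)*(4*t − 3*x − 2).

(4*t − 3*x − 2)*(6*t − 12*x + 7)*(9*t + 14*x + 9)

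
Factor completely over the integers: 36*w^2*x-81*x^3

Pull out the common factor 9*x; 4*w^2-9*x^2 is a difference of squares.

9*x*(2*w+3*x)*(2*w-3*x)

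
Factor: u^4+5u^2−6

(u+1)(u−1)(u^2+6)

Substitute w = u^2 to get a quadratic in w, then factor.
u^2+6 is irreducible over ℤ (always positive, so no real roots).
u^2−1 is a difference of squares.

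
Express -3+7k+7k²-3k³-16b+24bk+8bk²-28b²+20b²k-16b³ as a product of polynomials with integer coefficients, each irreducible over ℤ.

-(2b+k+1)(2b-3k+1)(4b-k+3)

Group: 2b(-8b²-2bk-10b+k²-2k-3) + (-3k+1)(-8b²-2bk-10b+k²-2k-3); both groups contain (-8b²-2bk-10b+k²-2k-3), so (2b-3k+1) is a factor with cofactor -8b²-2bk-10b+k²-2k-3.
The cofactor groups again: -8b²-2bk-10b+k²-2k-3 = -4b(2b+k+1) + (k-3)(2b+k+1); both groups contain (2b+k+1), giving -(4b-k+3)(2b+k+1).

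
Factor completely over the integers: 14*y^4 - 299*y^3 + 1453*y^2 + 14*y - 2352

Trying the rational-root candidates, y = 7 is a root, so (y - 7) divides it; the quotient is 14*y^3 - 201*y^2 + 46*y + 336.
Continuing, y = 3/2 is a root, giving the factor (2*y - 3) and quotient 7*y^2 - 90*y - 112.
The remaining quadratic factors as (y - 14)(7*y + 8).

(2*y - 3)*(7*y + 8)*(y - 14)*(y - 7)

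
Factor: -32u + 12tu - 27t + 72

(3t - 8)(4u - 9)

Group as (12tu - 27t) + (-32u + 72) = 3t(4u - 9) - 8(4u - 9).
Both groups share the factor (4u - 9).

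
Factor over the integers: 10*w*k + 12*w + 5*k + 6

Group as (10*w*k + 12*w) + (5*k + 6) = 2*w*(5*k + 6) + (5*k + 6).
Both groups share the factor (5*k + 6).

(2*w + 1)*(5*k + 6)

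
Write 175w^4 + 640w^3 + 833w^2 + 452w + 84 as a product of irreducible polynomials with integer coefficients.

(5w + 2)(5w + 7)(7w + 6)(w + 1)

Testing divisors of the constant over divisors of the leading coefficient, w = −7/5 is a root, giving the factor (5w + 7) and quotient 35w^3 + 79w^2 + 56w + 12.
Next, w = −6/7 is a root, so (7w + 6) divides it; the quotient is 5w^2 + 7w + 2.
The remaining quadratic factors as (5w + 2)(w + 1).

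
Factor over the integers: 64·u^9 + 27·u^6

u^6·(4·u + 3)·(16·u^2 - 12·u + 9)

Pull out the common factor u^6, leaving 64·u^3 + 27.
Recognize a sum of cubes with the parts 4·u and 3.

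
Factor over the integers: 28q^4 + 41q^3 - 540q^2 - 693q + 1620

Trying the rational-root candidates, q = 9/7 is a root, so (7q - 9) divides it; the quotient is 4q^3 + 11q^2 - 63q - 180.
Continuing, q = -15/4 is a root, so (4q + 15) is a factor; dividing leaves q^2 - q - 12.
The remaining quadratic factors as (q - 4)(q + 3).

(4q + 15)(7q - 9)(q + 3)(q - 4)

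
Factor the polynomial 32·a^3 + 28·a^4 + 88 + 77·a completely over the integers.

(7·a + 8)·(4·a^3 + 11)

Group as (28·a^4 + 77·a) + (32·a^3 + 88) = 7·a·(4·a^3 + 11) + 8·(4·a^3 + 11).
Both groups share the factor (4·a^3 + 11).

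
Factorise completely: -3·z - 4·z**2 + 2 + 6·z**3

Group as (6·z**3 - 3·z) + (-4·z**2 + 2) = 3·z·(2·z**2 - 1) - 2·(2·z**2 - 1).
Both groups share the factor (2·z**2 - 1).

(3·z - 2)·(2·z**2 - 1)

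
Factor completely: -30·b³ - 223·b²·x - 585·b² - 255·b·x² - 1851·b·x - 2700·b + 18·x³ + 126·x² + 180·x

Group: 15·b·(-2·b² - 15·b·x - 39·b - 18·x² - 126·x - 180) - x·(-2·b² - 15·b·x - 39·b - 18·x² - 126·x - 180); both groups contain (-2·b² - 15·b·x - 39·b - 18·x² - 126·x - 180), so (15·b - x) is a factor with cofactor -2·b² - 15·b·x - 39·b - 18·x² - 126·x - 180.
The cofactor groups again: -2·b² - 15·b·x - 39·b - 18·x² - 126·x - 180 = -2·b·(b + 6·x + 12) + (-3·x - 15)·(b + 6·x + 12); both groups contain (b + 6·x + 12), giving -(2·b + 3·x + 15)·(b + 6·x + 12).

-(15·b - x)·(2·b + 3·x + 15)·(b + 6·x + 12)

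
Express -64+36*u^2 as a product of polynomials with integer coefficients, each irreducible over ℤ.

4*(3*u+4)*(3*u-4)

Every term has a factor of 4. Then 9*u^2-16 = (3*u)² − (4)².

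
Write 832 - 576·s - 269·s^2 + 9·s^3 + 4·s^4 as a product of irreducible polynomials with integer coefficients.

Among the possible rational roots, s = -8 is a root, giving the factor (s + 8) and quotient 4·s^3 - 23·s^2 - 85·s + 104.
Next, s = -13/4 is a root, so (4·s + 13) divides it; the quotient is s^2 - 9·s + 8.
The remaining quadratic factors as (s - 1)(s - 8).

(4·s + 13)·(s + 8)·(s - 1)·(s - 8)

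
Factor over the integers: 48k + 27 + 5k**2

(5k + 3)(k + 9)

Need a pair with product 5·27 = 135 and sum 48: that's 3 and 45.
Split the middle term: 5k**2 + 3k + 45k + 27 = k(5k + 3) + 9(5k + 3).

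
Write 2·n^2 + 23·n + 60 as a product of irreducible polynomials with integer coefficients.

(2·n + 15)·(n + 4)

Need a pair with product 2·60 = 120 and sum 23: that's 15 and 8.
Split the middle term: 2·n^2 + 15·n + 8·n + 60 = n·(2·n + 15) + 4·(2·n + 15).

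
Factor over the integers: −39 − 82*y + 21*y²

(3*y − 13)*(7*y + 3)

Need a pair with product 21·(−39) = −819 and sum −82: that's −91 and 9.
Split the middle term: 21*y² − 91*y + 9*y − 39 = 7*y*(3*y − 13) + 3*(3*y − 13).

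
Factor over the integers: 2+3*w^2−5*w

Need a pair with product 3·2 = 6 and sum −5: that's −3 and −2.
Split the middle term: 3*w^2−3*w − 2*w+2 = 3*w*(w−1) − 2*(w−1).

(3*w−2)*(w−1)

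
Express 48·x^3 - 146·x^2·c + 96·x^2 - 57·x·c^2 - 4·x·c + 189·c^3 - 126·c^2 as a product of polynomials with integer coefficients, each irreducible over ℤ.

(x - 3·c + 2)·(6·x - 7·c)·(8·x + 9·c)

Group: 6·x·(8·x^2 - 15·x·c + 16·x - 27·c^2 + 18·c) - 7·c·(8·x^2 - 15·x·c + 16·x - 27·c^2 + 18·c); both groups contain (8·x^2 - 15·x·c + 16·x - 27·c^2 + 18·c), so (6·x - 7·c) is a factor with cofactor 8·x^2 - 15·x·c + 16·x - 27·c^2 + 18·c.
The cofactor groups again: 8·x^2 - 15·x·c + 16·x - 27·c^2 + 18·c = x·(8·x + 9·c) + (-3·c + 2)·(8·x + 9·c); both groups contain (8·x + 9·c), giving (x - 3·c + 2)·(8·x + 9·c).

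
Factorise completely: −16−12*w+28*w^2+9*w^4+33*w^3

Testing divisors of the constant over divisors of the leading coefficient, w = −1 is a root, giving the factor (w+1) and quotient 9*w^3+24*w^2+4*w−16.
Next, w = 2/3 is a root, so (3*w−2) divides it; the quotient is 3*w^2+10*w+8.
The remaining quadratic factors as (w+2)(3*w+4).

(3*w+4)*(3*w−2)*(w+1)*(w+2)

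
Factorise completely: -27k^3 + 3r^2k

Factor out 3k, leaving r^2 - 9k^2, which is a difference of two squares.

3k(r - 3k)(r + 3k)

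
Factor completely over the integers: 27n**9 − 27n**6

Factor out 27n**6 first: what remains is n**3 − 1.
Recognize a difference of cubes with the parts n and 1.

27n**6(n − 1)(n**2 + n + 1)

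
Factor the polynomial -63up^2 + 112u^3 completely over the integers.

Factor out 7u, leaving 16u^2 - 9p^2, which is a difference of two squares.

7u(4u - 3p)(4u + 3p)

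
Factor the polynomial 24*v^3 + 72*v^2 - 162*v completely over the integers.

6*v*(2*v + 9)*(2*v - 3)

Pull out the common factor 6*v, then factor the remaining trinomial.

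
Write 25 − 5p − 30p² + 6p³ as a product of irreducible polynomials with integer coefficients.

Group as (6p³ − 5p) + (−30p² + 25) = p(6p² − 5) − 5(6p² − 5).
Both groups share the factor (6p² − 5).

(p − 5)(6p² − 5)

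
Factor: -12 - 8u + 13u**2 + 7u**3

(7u + 6)(u + 2)(u - 1)

Testing divisors of the constant over divisors of the leading coefficient, u = -6/7 is a root, so (7u + 6) divides it; the quotient is u**2 + u - 2.
The remaining quadratic factors as (u - 1)(u + 2).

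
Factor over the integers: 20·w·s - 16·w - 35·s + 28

Group as (20·w·s - 16·w) + (-35·s + 28) = 4·w·(5·s - 4) - 7·(5·s - 4).
Both groups share the factor (5·s - 4).

(4·w - 7)·(5·s - 4)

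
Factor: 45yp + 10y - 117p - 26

Group as (45yp + 10y) + (-117p - 26) = 5y(9p + 2) - 13(9p + 2).
Both groups share the factor (9p + 2).

(5y - 13)(9p + 2)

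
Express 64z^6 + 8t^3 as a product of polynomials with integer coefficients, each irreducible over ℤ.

Every term has a factor of 8; factoring it out leaves 8z^6 + t^3.
Recognize a sum of cubes with the parts t and 2z^2.

8(2z^2 + t)(4z^4 − 2z^2t + t^2)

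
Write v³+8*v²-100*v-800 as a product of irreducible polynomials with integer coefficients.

Among the possible rational roots, v = -10 is a root, so (v+10) is a factor; dividing leaves v²-2*v-80.
The remaining quadratic factors as (v+8)(v-10).

(v+10)*(v+8)*(v-10)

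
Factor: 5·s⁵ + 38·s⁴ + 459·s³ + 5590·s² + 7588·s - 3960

(5·s - 2)·(s + 2)·(s + 9)·(s² - 3·s + 110)

By the rational root theorem, s = -2 is a root, so (s + 2) is a factor; dividing leaves 5·s⁴ + 28·s³ + 403·s² + 4784·s - 1980.
Continuing, s = -9 is a root, so (s + 9) divides it; the quotient is 5·s³ - 17·s² + 556·s - 220.
Then s = 2/5 is a root, giving the factor (5·s - 2) and quotient s² - 3·s + 110.
The quadratic s² - 3·s + 110 has discriminant -431 < 0 and is irreducible over ℤ.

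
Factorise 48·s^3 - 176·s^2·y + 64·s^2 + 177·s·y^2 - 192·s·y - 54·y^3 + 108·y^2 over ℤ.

Group: 3·s·(16·s^2 - 48·s·y + 27·y^2) + (-2·y + 4)·(16·s^2 - 48·s·y + 27·y^2); both groups contain (16·s^2 - 48·s·y + 27·y^2), so (3·s - 2·y + 4) is a factor with cofactor 16·s^2 - 48·s·y + 27·y^2.
The cofactor groups again: 16·s^2 - 48·s·y + 27·y^2 = 4·s·(4·s - 9·y) - 3·y·(4·s - 9·y); both groups contain (4·s - 9·y), giving (4·s - 3·y)·(4·s - 9·y).

(3·s - 2·y + 4)·(4·s - 3·y)·(4·s - 9·y)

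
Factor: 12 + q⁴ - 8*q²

Substitute u = q² to get a quadratic in u, then factor.
q² - 6 is irreducible over ℤ (6 is not a perfect square).
q² - 2 is irreducible over ℤ (2 is not a perfect square).

(q² - 2)*(q² - 6)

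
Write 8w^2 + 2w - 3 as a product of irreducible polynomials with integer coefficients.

(2w - 1)(4w + 3)

Need a pair with product 8·(-3) = -24 and sum 2: that's -4 and 6.
Split the middle term: 8w^2 - 4w + 6w - 3 = 4w(2w - 1) + 3(2w - 1).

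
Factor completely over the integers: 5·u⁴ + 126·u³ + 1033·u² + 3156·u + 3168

Testing divisors of the constant over divisors of the leading coefficient, u = -3 is a root, giving the factor (u + 3) and quotient 5·u³ + 111·u² + 700·u + 1056.
Then u = -8 is a root, giving the factor (u + 8) and quotient 5·u² + 71·u + 132.
The remaining quadratic factors as (u + 12)(5·u + 11).

(5·u + 11)·(u + 12)·(u + 3)·(u + 8)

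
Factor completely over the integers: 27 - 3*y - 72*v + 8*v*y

(8*v - 3)*(y - 9)

Group as (8*v*y - 72*v) + (-3*y + 27) = 8*v*(y - 9) - 3*(y - 9).
Both groups share the factor (y - 9).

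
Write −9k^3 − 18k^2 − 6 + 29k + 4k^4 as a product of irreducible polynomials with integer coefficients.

Testing divisors of the constant over divisors of the leading coefficient, k = −2 is a root, so (k + 2) divides it; the quotient is 4k^3 − 17k^2 + 16k − 3.
Continuing, k = 1 is a root, so (k − 1) divides it; the quotient is 4k^2 − 13k + 3.
The remaining quadratic factors as (4k − 1)(k − 3).

(4k − 1)(k + 2)(k − 1)(k − 3)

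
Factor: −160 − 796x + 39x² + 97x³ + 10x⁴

Among the possible rational roots, x = −1/5 is a root, so (5x + 1) divides it; the quotient is 2x³ + 19x² + 4x − 160.
Then x = −4 is a root, so (x + 4) is a factor; dividing leaves 2x² + 11x − 40.
The remaining quadratic factors as (2x − 5)(x + 8).

(2x − 5)(5x + 1)(x + 4)(x + 8)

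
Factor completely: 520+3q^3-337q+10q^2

(3q-5)(q+13)(q-8)

Among the possible rational roots, q = 5/3 is a root, giving the factor (3q-5) and quotient q^2+5q-104.
The remaining quadratic factors as (q+13)(q-8).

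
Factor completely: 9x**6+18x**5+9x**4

9x**4(x+1)**2

Every term has a factor of 9x**4; factoring it out leaves x**2+2x+1.
Recognize a perfect-square trinomial with the parts 1 and x.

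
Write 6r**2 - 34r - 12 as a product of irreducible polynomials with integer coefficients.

2(3r + 1)(r - 6)

Pull out the common factor 2, then factor the remaining trinomial.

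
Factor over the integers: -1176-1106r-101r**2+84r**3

Trying the rational-root candidates, r = -12/7 is a root, giving the factor (7r+12) and quotient 12r**2-35r-98.
The remaining quadratic factors as (4r+7)(3r-14).

(3r-14)(4r+7)(7r+12)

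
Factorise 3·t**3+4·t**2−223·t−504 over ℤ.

(3·t+7)·(t+8)·(t−9)

Trying the rational-root candidates, t = 9 is a root, so (t−9) is a factor; dividing leaves 3·t**2+31·t+56.
The remaining quadratic factors as (t+8)(3·t+7).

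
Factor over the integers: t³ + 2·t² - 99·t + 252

Testing divisors of the constant over divisors of the leading coefficient, t = -12 is a root, so (t + 12) is a factor; dividing leaves t² - 10·t + 21.
The remaining quadratic factors as (t - 7)(t - 3).

(t + 12)·(t - 3)·(t - 7)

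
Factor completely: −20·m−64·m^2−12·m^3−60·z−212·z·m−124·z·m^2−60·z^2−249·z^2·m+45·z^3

(z−6·m−2)·(15·z+2·m+10)·(3·z+m)

Group: 3·z·(15·z^2−88·z·m−20·z−12·m^2−64·m−20) + m·(15·z^2−88·z·m−20·z−12·m^2−64·m−20); both groups contain (15·z^2−88·z·m−20·z−12·m^2−64·m−20), so (3·z+m) is a factor with cofactor 15·z^2−88·z·m−20·z−12·m^2−64·m−20.
The cofactor groups again: 15·z^2−88·z·m−20·z−12·m^2−64·m−20 = z·(15·z+2·m+10) + (−6·m−2)·(15·z+2·m+10); both groups contain (15·z+2·m+10), giving (z−6·m−2)·(15·z+2·m+10).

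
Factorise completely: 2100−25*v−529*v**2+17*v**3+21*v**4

(3*v−7)*(7*v+15)*(v+5)*(v−4)

Trying the rational-root candidates, v = 4 is a root, so (v−4) is a factor; dividing leaves 21*v**3+101*v**2−125*v−525.
Continuing, v = 7/3 is a root, so (3*v−7) is a factor; dividing leaves 7*v**2+50*v+75.
The remaining quadratic factors as (7*v+15)(v+5).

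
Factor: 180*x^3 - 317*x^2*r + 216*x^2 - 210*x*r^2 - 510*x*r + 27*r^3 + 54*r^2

(4*x - 9*r)*(9*x - r)*(5*x + 3*r + 6)

Group: 4*x*(45*x^2 + 22*x*r + 54*x - 3*r^2 - 6*r) - 9*r*(45*x^2 + 22*x*r + 54*x - 3*r^2 - 6*r); both groups contain (45*x^2 + 22*x*r + 54*x - 3*r^2 - 6*r), so (4*x - 9*r) is a factor with cofactor 45*x^2 + 22*x*r + 54*x - 3*r^2 - 6*r.
The cofactor groups again: 45*x^2 + 22*x*r + 54*x - 3*r^2 - 6*r = 5*x*(9*x - r) + (3*r + 6)*(9*x - r); both groups contain (9*x - r), giving (5*x + 3*r + 6)*(9*x - r).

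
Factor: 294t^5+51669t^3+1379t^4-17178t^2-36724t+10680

Testing divisors of the constant over divisors of the leading coefficient, t = 2/7 is a root, so (7t-2) divides it; the quotient is 42t^4+209t^3+7441t^2-328t-5340.
Continuing, t = -5/6 is a root, so (6t+5) is a factor; dividing leaves 7t^3+29t^2+1216t-1068.
Continuing, t = 6/7 is a root, giving the factor (7t-6) and quotient t^2+5t+178.
The quadratic t^2+5t+178 has discriminant -687 < 0 and is irreducible over ℤ.

(6t+5)(7t-2)(7t-6)(t^2+5t+178)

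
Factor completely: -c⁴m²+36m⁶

Pull out the common factor m², leaving -c⁴+36m⁴.
Recognize a difference of squares with the parts 6m² and c².

-m²(c²+6m²)(c²-6m²)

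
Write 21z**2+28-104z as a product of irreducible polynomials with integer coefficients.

(3z-14)(7z-2)

Need a pair with product 21·28 = 588 and sum -104: that's -6 and -98.
Split the middle term: 21z**2-6z - 98z+28 = 3z(7z-2) - 14(7z-2).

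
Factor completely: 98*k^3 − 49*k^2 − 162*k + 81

(2*k − 1)*(7*k + 9)*(7*k − 9)

Trying the rational-root candidates, k = −9/7 is a root, so (7*k + 9) is a factor; dividing leaves 14*k^2 − 25*k + 9.
The remaining quadratic factors as (2*k − 1)(7*k − 9).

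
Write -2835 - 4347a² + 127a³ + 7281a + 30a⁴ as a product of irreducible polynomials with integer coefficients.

(5a - 3)(6a - 7)(a + 15)(a - 9)

Testing divisors of the constant over divisors of the leading coefficient, a = 3/5 is a root, giving the factor (5a - 3) and quotient 6a³ + 29a² - 852a + 945.
Then a = 7/6 is a root, so (6a - 7) is a factor; dividing leaves a² + 6a - 135.
The remaining quadratic factors as (a + 15)(a - 9).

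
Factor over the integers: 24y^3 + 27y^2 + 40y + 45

(8y + 9)(3y^2 + 5)

Group as (24y^3 + 40y) + (27y^2 + 45) = 8y(3y^2 + 5) + 9(3y^2 + 5).
Both groups share the factor (3y^2 + 5).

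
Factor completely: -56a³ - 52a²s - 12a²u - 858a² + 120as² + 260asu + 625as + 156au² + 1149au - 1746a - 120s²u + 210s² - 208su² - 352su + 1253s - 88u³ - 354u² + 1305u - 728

Group: 14a(-4a² - 8as - 4au - 59a + 8su - 14s + 8u² + 38u - 91) + (-15s - 11u + 8)(-4a² - 8as - 4au - 59a + 8su - 14s + 8u² + 38u - 91); both groups contain (-4a² - 8as - 4au - 59a + 8su - 14s + 8u² + 38u - 91), so (14a - 15s - 11u + 8) is a factor with cofactor -4a² - 8as - 4au - 59a + 8su - 14s + 8u² + 38u - 91.
The cofactor groups again: -4a² - 8as - 4au - 59a + 8su - 14s + 8u² + 38u - 91 = -a(4a - 4u + 7) + (-2s - 2u - 13)(4a - 4u + 7); both groups contain (4a - 4u + 7), giving -(a + 2s + 2u + 13)(4a - 4u + 7).

-(14a - 15s - 11u + 8)(4a - 4u + 7)(a + 2s + 2u + 13)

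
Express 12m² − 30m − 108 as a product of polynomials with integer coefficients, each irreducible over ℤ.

Pull out the common factor 6, then factor the remaining trinomial.

6(2m − 9)(m + 2)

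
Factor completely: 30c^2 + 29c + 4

(5c + 4)(6c + 1)

Need a pair with product 30·4 = 120 and sum 29: that's 24 and 5.
Split the middle term: 30c^2 + 24c + 5c + 4 = 6c(5c + 4) + (5c + 4).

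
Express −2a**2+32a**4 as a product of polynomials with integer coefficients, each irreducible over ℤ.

2a**2(4a+1)(4a−1)

Factor out 2a**2, leaving 16a**2−1, which is a difference of two squares.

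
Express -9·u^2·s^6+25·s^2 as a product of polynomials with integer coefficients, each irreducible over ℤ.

-s^2·(3·u·s^2+5)·(3·u·s^2-5)

Factor out s^2 first: what remains is -9·u^2·s^4+25.
Recognize a difference of squares with the parts 5 and 3·u·s^2.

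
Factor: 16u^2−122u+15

(2u−15)(8u−1)

Need a pair with product 16·15 = 240 and sum −122: that's −120 and −2.
Split the middle term: 16u^2−120u − 2u+15 = 8u(2u−15) − (2u−15).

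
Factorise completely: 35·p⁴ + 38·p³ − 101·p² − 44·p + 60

Testing divisors of the constant over divisors of the leading coefficient, p = −1 is a root, giving the factor (p + 1) and quotient 35·p³ + 3·p² − 104·p + 60.
Continuing, p = 5/7 is a root, so (7·p − 5) is a factor; dividing leaves 5·p² + 4·p − 12.
The remaining quadratic factors as (p + 2)(5·p − 6).

(5·p − 6)·(7·p − 5)·(p + 1)·(p + 2)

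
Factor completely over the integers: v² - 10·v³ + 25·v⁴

Pull out the common factor v², leaving 25·v² - 10·v + 1.
Recognize a perfect-square trinomial with the parts 1 and 5·v.

v²·(5·v - 1)²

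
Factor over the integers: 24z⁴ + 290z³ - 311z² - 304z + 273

Among the possible rational roots, z = -1 is a root, giving the factor (z + 1) and quotient 24z³ + 266z² - 577z + 273.
Then z = 3/4 is a root, so (4z - 3) divides it; the quotient is 6z² + 71z - 91.
The remaining quadratic factors as (z + 13)(6z - 7).

(4z - 3)(6z - 7)(z + 1)(z + 13)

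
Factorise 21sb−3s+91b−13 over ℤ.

(3s+13)(7b−1)

Group as (21sb−3s) + (91b−13) = 3s(7b−1) + 13(7b−1).
Both groups share the factor (7b−1).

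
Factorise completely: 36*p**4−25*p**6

Factor out p**4 first: what remains is −25*p**2+36.
Recognize a difference of squares with the parts 6 and 5*p.

−p**4*(5*p+6)*(5*p−6)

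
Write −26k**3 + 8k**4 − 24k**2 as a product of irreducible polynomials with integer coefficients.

2k**2(4k + 3)(k − 4)

Pull out the common factor 2k**2, then factor the remaining trinomial.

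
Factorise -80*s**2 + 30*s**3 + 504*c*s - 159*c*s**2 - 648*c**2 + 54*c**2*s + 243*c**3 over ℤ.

Group: 3*c*(81*c**2 - 63*c*s + 10*s**2) + (3*s - 8)*(81*c**2 - 63*c*s + 10*s**2); both groups contain (81*c**2 - 63*c*s + 10*s**2), so (3*c + 3*s - 8) is a factor with cofactor 81*c**2 - 63*c*s + 10*s**2.
The cofactor groups again: 81*c**2 - 63*c*s + 10*s**2 = 9*c*(9*c - 2*s) - 5*s*(9*c - 2*s); both groups contain (9*c - 2*s), giving (9*c - 5*s)*(9*c - 2*s).

(3*c + 3*s - 8)*(9*c - 2*s)*(9*c - 5*s)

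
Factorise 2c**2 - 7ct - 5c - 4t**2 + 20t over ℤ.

(2c + t - 5)(c - 4t)

Group: 2c(c - 4t) + (t - 5)(c - 4t); both groups contain (c - 4t).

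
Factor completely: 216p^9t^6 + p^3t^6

p^3t^6(6p^2 + 1)(36p^4 − 6p^2 + 1)

Factor out p^3t^6 first: what remains is 216p^6 + 1.
Recognize a sum of cubes with the parts 1 and 6p^2.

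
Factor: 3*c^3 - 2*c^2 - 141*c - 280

By the rational root theorem, c = -5 is a root, so (c + 5) is a factor; dividing leaves 3*c^2 - 17*c - 56.
The remaining quadratic factors as (3*c + 7)(c - 8).

(3*c + 7)*(c + 5)*(c - 8)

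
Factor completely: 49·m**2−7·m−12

(7·m+3)·(7·m−4)

Need a pair with product 49·(−12) = −588 and sum −7: that's −28 and 21.
Split the middle term: 49·m**2−28·m + 21·m−12 = 7·m·(7·m−4) + 3·(7·m−4).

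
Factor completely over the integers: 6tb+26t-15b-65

Group as (6tb+26t) + (-15b-65) = 2t(3b+13) - 5(3b+13).
Both groups share the factor (3b+13).

(2t-5)(3b+13)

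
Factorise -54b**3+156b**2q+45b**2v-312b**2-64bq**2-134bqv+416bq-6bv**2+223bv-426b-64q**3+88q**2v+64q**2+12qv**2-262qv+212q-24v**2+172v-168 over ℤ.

-(6b-8q-v+6)(9b+4q-6v+7)(b-2q+4)

Group: 6b(-9b**2+14bq+6bv-43b+8q**2-12qv-2q+24v-28) + (-8q-v+6)(-9b**2+14bq+6bv-43b+8q**2-12qv-2q+24v-28); both groups contain (-9b**2+14bq+6bv-43b+8q**2-12qv-2q+24v-28), so (6b-8q-v+6) is a factor with cofactor -9b**2+14bq+6bv-43b+8q**2-12qv-2q+24v-28.
The cofactor groups again: -9b**2+14bq+6bv-43b+8q**2-12qv-2q+24v-28 = -b(9b+4q-6v+7) + (2q-4)(9b+4q-6v+7); both groups contain (9b+4q-6v+7), giving -(b-2q+4)(9b+4q-6v+7).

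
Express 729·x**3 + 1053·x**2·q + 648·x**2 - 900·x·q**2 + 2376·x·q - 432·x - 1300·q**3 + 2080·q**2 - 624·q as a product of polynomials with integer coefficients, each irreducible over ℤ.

Group: 9·x·(81·x**2 + 27·x·q + 108·x - 130·q**2 + 156·q) + (10·q - 4)·(81·x**2 + 27·x·q + 108·x - 130·q**2 + 156·q); both groups contain (81·x**2 + 27·x·q + 108·x - 130·q**2 + 156·q), so (9·x + 10·q - 4) is a factor with cofactor 81·x**2 + 27·x·q + 108·x - 130·q**2 + 156·q.
The cofactor groups again: 81·x**2 + 27·x·q + 108·x - 130·q**2 + 156·q = 9·x·(9·x + 13·q) + (-10·q + 12)·(9·x + 13·q); both groups contain (9·x + 13·q), giving (9·x - 10·q + 12)·(9·x + 13·q).

(9·x - 10·q + 12)·(9·x + 10·q - 4)·(9·x + 13·q)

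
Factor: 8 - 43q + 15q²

(3q - 8)(5q - 1)

Need a pair with product 15·8 = 120 and sum -43: that's -3 and -40.
Split the middle term: 15q² - 3q - 40q + 8 = 3q(5q - 1) - 8(5q - 1).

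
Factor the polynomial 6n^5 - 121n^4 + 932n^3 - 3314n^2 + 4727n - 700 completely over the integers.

Testing divisors of the constant over divisors of the leading coefficient, n = 4 is a root, so (n - 4) is a factor; dividing leaves 6n^4 - 97n^3 + 544n^2 - 1138n + 175.
Then n = 1/6 is a root, so (6n - 1) is a factor; dividing leaves n^3 - 16n^2 + 88n - 175.
Next, n = 7 is a root, so (n - 7) is a factor; dividing leaves n^2 - 9n + 25.
The quadratic n^2 - 9n + 25 has discriminant -19 < 0 and is irreducible over ℤ.

(6n - 1)(n - 4)(n - 7)(n^2 - 9n + 25)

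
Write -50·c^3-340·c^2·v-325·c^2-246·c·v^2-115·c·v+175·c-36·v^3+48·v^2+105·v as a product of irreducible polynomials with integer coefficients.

-(10·c+2·v-5)·(5·c+3·v)·(c+6·v+7)

Group: 5·c·(-10·c^2-62·c·v-65·c-12·v^2+16·v+35) + 3·v·(-10·c^2-62·c·v-65·c-12·v^2+16·v+35); both groups contain (-10·c^2-62·c·v-65·c-12·v^2+16·v+35), so (5·c+3·v) is a factor with cofactor -10·c^2-62·c·v-65·c-12·v^2+16·v+35.
The cofactor groups again: -10·c^2-62·c·v-65·c-12·v^2+16·v+35 = -c·(10·c+2·v-5) + (-6·v-7)·(10·c+2·v-5); both groups contain (10·c+2·v-5), giving -(c+6·v+7)·(10·c+2·v-5).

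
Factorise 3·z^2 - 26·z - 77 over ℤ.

(3·z + 7)·(z - 11)

Need a pair with product 3·(-77) = -231 and sum -26: that's 7 and -33.
Split the middle term: 3·z^2 + 7·z - 33·z - 77 = z·(3·z + 7) - 11·(3·z + 7).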